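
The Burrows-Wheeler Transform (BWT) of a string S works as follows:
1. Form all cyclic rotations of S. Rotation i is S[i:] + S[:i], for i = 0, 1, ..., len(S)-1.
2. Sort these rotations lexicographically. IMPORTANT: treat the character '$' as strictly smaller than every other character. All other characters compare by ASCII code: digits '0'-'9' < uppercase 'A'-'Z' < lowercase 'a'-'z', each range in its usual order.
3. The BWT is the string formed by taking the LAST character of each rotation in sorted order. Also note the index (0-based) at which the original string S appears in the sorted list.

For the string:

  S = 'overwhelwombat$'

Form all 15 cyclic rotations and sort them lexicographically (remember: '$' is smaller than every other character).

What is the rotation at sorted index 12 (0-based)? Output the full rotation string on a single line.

All 15 rotations (rotation i = S[i:]+S[:i]):
  rot[0] = overwhelwombat$
  rot[1] = verwhelwombat$o
  rot[2] = erwhelwombat$ov
  rot[3] = rwhelwombat$ove
  rot[4] = whelwombat$over
  rot[5] = helwombat$overw
  rot[6] = elwombat$overwh
  rot[7] = lwombat$overwhe
  rot[8] = wombat$overwhel
  rot[9] = ombat$overwhelw
  rot[10] = mbat$overwhelwo
  rot[11] = bat$overwhelwom
  rot[12] = at$overwhelwomb
  rot[13] = t$overwhelwomba
  rot[14] = $overwhelwombat
Sorted (with $ < everything):
  sorted[0] = $overwhelwombat
  sorted[1] = at$overwhelwomb
  sorted[2] = bat$overwhelwom
  sorted[3] = elwombat$overwh
  sorted[4] = erwhelwombat$ov
  sorted[5] = helwombat$overw
  sorted[6] = lwombat$overwhe
  sorted[7] = mbat$overwhelwo
  sorted[8] = ombat$overwhelw
  sorted[9] = overwhelwombat$
  sorted[10] = rwhelwombat$ove
  sorted[11] = t$overwhelwomba
  sorted[12] = verwhelwombat$o
  sorted[13] = whelwombat$over
  sorted[14] = wombat$overwhel
sorted[12] = verwhelwombat$o

Answer: verwhelwombat$o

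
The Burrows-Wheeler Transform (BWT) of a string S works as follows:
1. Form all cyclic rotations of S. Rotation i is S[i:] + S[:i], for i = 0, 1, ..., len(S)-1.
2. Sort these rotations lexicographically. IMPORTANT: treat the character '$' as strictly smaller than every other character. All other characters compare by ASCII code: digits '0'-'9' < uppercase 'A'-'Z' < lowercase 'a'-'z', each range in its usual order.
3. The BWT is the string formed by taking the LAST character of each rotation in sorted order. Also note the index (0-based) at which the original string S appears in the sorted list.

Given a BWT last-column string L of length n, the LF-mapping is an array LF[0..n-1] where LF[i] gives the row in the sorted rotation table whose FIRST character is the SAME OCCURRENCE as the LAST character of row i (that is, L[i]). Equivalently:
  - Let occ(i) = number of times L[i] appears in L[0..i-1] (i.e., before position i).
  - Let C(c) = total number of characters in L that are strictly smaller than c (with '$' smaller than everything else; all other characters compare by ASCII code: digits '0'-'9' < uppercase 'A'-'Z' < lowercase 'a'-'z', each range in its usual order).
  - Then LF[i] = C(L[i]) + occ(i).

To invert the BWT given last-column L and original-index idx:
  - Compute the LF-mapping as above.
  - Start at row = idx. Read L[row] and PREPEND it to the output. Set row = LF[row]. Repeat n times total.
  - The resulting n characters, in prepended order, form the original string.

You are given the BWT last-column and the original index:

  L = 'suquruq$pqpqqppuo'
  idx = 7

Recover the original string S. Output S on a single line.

LF mapping: 12 13 6 14 11 15 7 0 2 8 3 9 10 4 5 16 1
Walk LF starting at row 7, prepending L[row]:
  step 1: row=7, L[7]='$', prepend. Next row=LF[7]=0
  step 2: row=0, L[0]='s', prepend. Next row=LF[0]=12
  step 3: row=12, L[12]='q', prepend. Next row=LF[12]=10
  step 4: row=10, L[10]='p', prepend. Next row=LF[10]=3
  step 5: row=3, L[3]='u', prepend. Next row=LF[3]=14
  step 6: row=14, L[14]='p', prepend. Next row=LF[14]=5
  step 7: row=5, L[5]='u', prepend. Next row=LF[5]=15
  step 8: row=15, L[15]='u', prepend. Next row=LF[15]=16
  step 9: row=16, L[16]='o', prepend. Next row=LF[16]=1
  step 10: row=1, L[1]='u', prepend. Next row=LF[1]=13
  step 11: row=13, L[13]='p', prepend. Next row=LF[13]=4
  step 12: row=4, L[4]='r', prepend. Next row=LF[4]=11
  step 13: row=11, L[11]='q', prepend. Next row=LF[11]=9
  step 14: row=9, L[9]='q', prepend. Next row=LF[9]=8
  step 15: row=8, L[8]='p', prepend. Next row=LF[8]=2
  step 16: row=2, L[2]='q', prepend. Next row=LF[2]=6
  step 17: row=6, L[6]='q', prepend. Next row=LF[6]=7
Reversed output: qqpqqrpuouupupqs$

Answer: qqpqqrpuouupupqs$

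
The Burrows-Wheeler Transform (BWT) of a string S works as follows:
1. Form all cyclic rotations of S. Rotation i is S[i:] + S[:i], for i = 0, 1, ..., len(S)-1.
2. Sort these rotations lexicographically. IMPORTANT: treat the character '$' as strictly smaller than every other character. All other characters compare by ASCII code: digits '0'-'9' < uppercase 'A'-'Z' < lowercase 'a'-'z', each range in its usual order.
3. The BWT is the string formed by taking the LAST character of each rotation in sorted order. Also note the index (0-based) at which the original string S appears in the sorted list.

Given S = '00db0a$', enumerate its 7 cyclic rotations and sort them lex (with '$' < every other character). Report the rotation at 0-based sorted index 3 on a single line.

Answer: 0db0a$0

Derivation:
All 7 rotations (rotation i = S[i:]+S[:i]):
  rot[0] = 00db0a$
  rot[1] = 0db0a$0
  rot[2] = db0a$00
  rot[3] = b0a$00d
  rot[4] = 0a$00db
  rot[5] = a$00db0
  rot[6] = $00db0a
Sorted (with $ < everything):
  sorted[0] = $00db0a
  sorted[1] = 00db0a$
  sorted[2] = 0a$00db
  sorted[3] = 0db0a$0
  sorted[4] = a$00db0
  sorted[5] = b0a$00d
  sorted[6] = db0a$00
sorted[3] = 0db0a$0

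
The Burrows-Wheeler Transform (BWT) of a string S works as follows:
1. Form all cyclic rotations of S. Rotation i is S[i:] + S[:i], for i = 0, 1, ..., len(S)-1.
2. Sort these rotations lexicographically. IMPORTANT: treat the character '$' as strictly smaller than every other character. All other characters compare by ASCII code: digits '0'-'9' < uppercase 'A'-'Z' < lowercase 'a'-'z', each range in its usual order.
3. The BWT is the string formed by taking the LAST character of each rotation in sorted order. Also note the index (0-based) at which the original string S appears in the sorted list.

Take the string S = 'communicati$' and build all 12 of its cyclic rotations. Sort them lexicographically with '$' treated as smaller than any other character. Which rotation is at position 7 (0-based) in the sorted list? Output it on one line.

All 12 rotations (rotation i = S[i:]+S[:i]):
  rot[0] = communicati$
  rot[1] = ommunicati$c
  rot[2] = mmunicati$co
  rot[3] = municati$com
  rot[4] = unicati$comm
  rot[5] = nicati$commu
  rot[6] = icati$commun
  rot[7] = cati$communi
  rot[8] = ati$communic
  rot[9] = ti$communica
  rot[10] = i$communicat
  rot[11] = $communicati
Sorted (with $ < everything):
  sorted[0] = $communicati
  sorted[1] = ati$communic
  sorted[2] = cati$communi
  sorted[3] = communicati$
  sorted[4] = i$communicat
  sorted[5] = icati$commun
  sorted[6] = mmunicati$co
  sorted[7] = municati$com
  sorted[8] = nicati$commu
  sorted[9] = ommunicati$c
  sorted[10] = ti$communica
  sorted[11] = unicati$comm
sorted[7] = municati$com

Answer: municati$com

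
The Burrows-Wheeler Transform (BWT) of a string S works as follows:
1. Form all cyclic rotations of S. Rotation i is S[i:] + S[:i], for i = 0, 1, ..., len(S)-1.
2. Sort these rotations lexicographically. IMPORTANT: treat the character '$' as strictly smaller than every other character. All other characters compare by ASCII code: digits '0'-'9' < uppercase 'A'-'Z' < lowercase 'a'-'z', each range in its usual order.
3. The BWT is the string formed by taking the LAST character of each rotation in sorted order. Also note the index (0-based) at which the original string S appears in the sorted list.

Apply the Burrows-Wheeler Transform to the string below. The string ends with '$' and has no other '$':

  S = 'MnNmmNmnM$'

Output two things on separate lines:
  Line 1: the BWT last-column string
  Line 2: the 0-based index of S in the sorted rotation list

Answer: Mn$nmmNNmM
2

Derivation:
All 10 rotations (rotation i = S[i:]+S[:i]):
  rot[0] = MnNmmNmnM$
  rot[1] = nNmmNmnM$M
  rot[2] = NmmNmnM$Mn
  rot[3] = mmNmnM$MnN
  rot[4] = mNmnM$MnNm
  rot[5] = NmnM$MnNmm
  rot[6] = mnM$MnNmmN
  rot[7] = nM$MnNmmNm
  rot[8] = M$MnNmmNmn
  rot[9] = $MnNmmNmnM
Sorted (with $ < everything):
  sorted[0] = $MnNmmNmnM  (last char: 'M')
  sorted[1] = M$MnNmmNmn  (last char: 'n')
  sorted[2] = MnNmmNmnM$  (last char: '$')
  sorted[3] = NmmNmnM$Mn  (last char: 'n')
  sorted[4] = NmnM$MnNmm  (last char: 'm')
  sorted[5] = mNmnM$MnNm  (last char: 'm')
  sorted[6] = mmNmnM$MnN  (last char: 'N')
  sorted[7] = mnM$MnNmmN  (last char: 'N')
  sorted[8] = nM$MnNmmNm  (last char: 'm')
  sorted[9] = nNmmNmnM$M  (last char: 'M')
Last column: Mn$nmmNNmM
Original string S is at sorted index 2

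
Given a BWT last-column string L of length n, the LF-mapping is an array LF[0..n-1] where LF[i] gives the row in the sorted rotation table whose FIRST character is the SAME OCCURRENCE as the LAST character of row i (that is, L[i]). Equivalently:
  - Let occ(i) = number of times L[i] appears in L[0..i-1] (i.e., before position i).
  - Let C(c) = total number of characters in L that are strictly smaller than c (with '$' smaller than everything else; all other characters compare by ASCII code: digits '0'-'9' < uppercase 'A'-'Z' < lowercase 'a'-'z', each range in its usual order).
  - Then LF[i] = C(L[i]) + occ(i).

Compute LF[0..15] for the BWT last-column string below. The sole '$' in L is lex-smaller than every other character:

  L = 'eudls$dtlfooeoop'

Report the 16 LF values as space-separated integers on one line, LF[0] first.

Answer: 3 15 1 6 13 0 2 14 7 5 8 9 4 10 11 12

Derivation:
Char counts: '$':1, 'd':2, 'e':2, 'f':1, 'l':2, 'o':4, 'p':1, 's':1, 't':1, 'u':1
C (first-col start): C('$')=0, C('d')=1, C('e')=3, C('f')=5, C('l')=6, C('o')=8, C('p')=12, C('s')=13, C('t')=14, C('u')=15
L[0]='e': occ=0, LF[0]=C('e')+0=3+0=3
L[1]='u': occ=0, LF[1]=C('u')+0=15+0=15
L[2]='d': occ=0, LF[2]=C('d')+0=1+0=1
L[3]='l': occ=0, LF[3]=C('l')+0=6+0=6
L[4]='s': occ=0, LF[4]=C('s')+0=13+0=13
L[5]='$': occ=0, LF[5]=C('$')+0=0+0=0
L[6]='d': occ=1, LF[6]=C('d')+1=1+1=2
L[7]='t': occ=0, LF[7]=C('t')+0=14+0=14
L[8]='l': occ=1, LF[8]=C('l')+1=6+1=7
L[9]='f': occ=0, LF[9]=C('f')+0=5+0=5
L[10]='o': occ=0, LF[10]=C('o')+0=8+0=8
L[11]='o': occ=1, LF[11]=C('o')+1=8+1=9
L[12]='e': occ=1, LF[12]=C('e')+1=3+1=4
L[13]='o': occ=2, LF[13]=C('o')+2=8+2=10
L[14]='o': occ=3, LF[14]=C('o')+3=8+3=11
L[15]='p': occ=0, LF[15]=C('p')+0=12+0=12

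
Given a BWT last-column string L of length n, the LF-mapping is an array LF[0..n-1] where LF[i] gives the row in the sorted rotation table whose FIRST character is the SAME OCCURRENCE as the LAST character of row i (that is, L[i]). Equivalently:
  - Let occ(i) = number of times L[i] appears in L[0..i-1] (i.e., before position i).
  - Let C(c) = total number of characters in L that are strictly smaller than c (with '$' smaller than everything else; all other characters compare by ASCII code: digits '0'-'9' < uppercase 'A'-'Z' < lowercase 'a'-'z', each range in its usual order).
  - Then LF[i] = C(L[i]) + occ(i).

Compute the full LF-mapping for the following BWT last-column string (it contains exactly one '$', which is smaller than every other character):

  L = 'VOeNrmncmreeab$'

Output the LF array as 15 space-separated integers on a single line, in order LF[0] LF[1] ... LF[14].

Answer: 3 2 7 1 13 10 12 6 11 14 8 9 4 5 0

Derivation:
Char counts: '$':1, 'N':1, 'O':1, 'V':1, 'a':1, 'b':1, 'c':1, 'e':3, 'm':2, 'n':1, 'r':2
C (first-col start): C('$')=0, C('N')=1, C('O')=2, C('V')=3, C('a')=4, C('b')=5, C('c')=6, C('e')=7, C('m')=10, C('n')=12, C('r')=13
L[0]='V': occ=0, LF[0]=C('V')+0=3+0=3
L[1]='O': occ=0, LF[1]=C('O')+0=2+0=2
L[2]='e': occ=0, LF[2]=C('e')+0=7+0=7
L[3]='N': occ=0, LF[3]=C('N')+0=1+0=1
L[4]='r': occ=0, LF[4]=C('r')+0=13+0=13
L[5]='m': occ=0, LF[5]=C('m')+0=10+0=10
L[6]='n': occ=0, LF[6]=C('n')+0=12+0=12
L[7]='c': occ=0, LF[7]=C('c')+0=6+0=6
L[8]='m': occ=1, LF[8]=C('m')+1=10+1=11
L[9]='r': occ=1, LF[9]=C('r')+1=13+1=14
L[10]='e': occ=1, LF[10]=C('e')+1=7+1=8
L[11]='e': occ=2, LF[11]=C('e')+2=7+2=9
L[12]='a': occ=0, LF[12]=C('a')+0=4+0=4
L[13]='b': occ=0, LF[13]=C('b')+0=5+0=5
L[14]='$': occ=0, LF[14]=C('$')+0=0+0=0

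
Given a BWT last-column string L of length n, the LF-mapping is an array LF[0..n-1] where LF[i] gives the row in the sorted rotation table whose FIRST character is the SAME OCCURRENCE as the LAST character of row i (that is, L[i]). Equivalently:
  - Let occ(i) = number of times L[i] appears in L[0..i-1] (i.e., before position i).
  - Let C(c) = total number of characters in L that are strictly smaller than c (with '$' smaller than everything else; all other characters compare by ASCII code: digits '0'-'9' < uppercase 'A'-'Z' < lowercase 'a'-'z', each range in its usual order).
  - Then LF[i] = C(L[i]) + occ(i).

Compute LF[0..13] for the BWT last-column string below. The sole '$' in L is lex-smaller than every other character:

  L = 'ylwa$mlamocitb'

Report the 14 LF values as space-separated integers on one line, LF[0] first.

Answer: 13 6 12 1 0 8 7 2 9 10 4 5 11 3

Derivation:
Char counts: '$':1, 'a':2, 'b':1, 'c':1, 'i':1, 'l':2, 'm':2, 'o':1, 't':1, 'w':1, 'y':1
C (first-col start): C('$')=0, C('a')=1, C('b')=3, C('c')=4, C('i')=5, C('l')=6, C('m')=8, C('o')=10, C('t')=11, C('w')=12, C('y')=13
L[0]='y': occ=0, LF[0]=C('y')+0=13+0=13
L[1]='l': occ=0, LF[1]=C('l')+0=6+0=6
L[2]='w': occ=0, LF[2]=C('w')+0=12+0=12
L[3]='a': occ=0, LF[3]=C('a')+0=1+0=1
L[4]='$': occ=0, LF[4]=C('$')+0=0+0=0
L[5]='m': occ=0, LF[5]=C('m')+0=8+0=8
L[6]='l': occ=1, LF[6]=C('l')+1=6+1=7
L[7]='a': occ=1, LF[7]=C('a')+1=1+1=2
L[8]='m': occ=1, LF[8]=C('m')+1=8+1=9
L[9]='o': occ=0, LF[9]=C('o')+0=10+0=10
L[10]='c': occ=0, LF[10]=C('c')+0=4+0=4
L[11]='i': occ=0, LF[11]=C('i')+0=5+0=5
L[12]='t': occ=0, LF[12]=C('t')+0=11+0=11
L[13]='b': occ=0, LF[13]=C('b')+0=3+0=3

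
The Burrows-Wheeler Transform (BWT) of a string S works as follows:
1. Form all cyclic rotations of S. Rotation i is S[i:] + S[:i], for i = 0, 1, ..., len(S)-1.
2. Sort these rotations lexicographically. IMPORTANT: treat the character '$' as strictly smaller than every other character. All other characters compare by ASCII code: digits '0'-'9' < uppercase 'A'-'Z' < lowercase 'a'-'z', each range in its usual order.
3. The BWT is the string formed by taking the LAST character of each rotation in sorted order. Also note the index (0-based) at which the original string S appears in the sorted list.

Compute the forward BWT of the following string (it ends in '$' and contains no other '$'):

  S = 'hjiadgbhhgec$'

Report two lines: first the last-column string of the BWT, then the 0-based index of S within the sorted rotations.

All 13 rotations (rotation i = S[i:]+S[:i]):
  rot[0] = hjiadgbhhgec$
  rot[1] = jiadgbhhgec$h
  rot[2] = iadgbhhgec$hj
  rot[3] = adgbhhgec$hji
  rot[4] = dgbhhgec$hjia
  rot[5] = gbhhgec$hjiad
  rot[6] = bhhgec$hjiadg
  rot[7] = hhgec$hjiadgb
  rot[8] = hgec$hjiadgbh
  rot[9] = gec$hjiadgbhh
  rot[10] = ec$hjiadgbhhg
  rot[11] = c$hjiadgbhhge
  rot[12] = $hjiadgbhhgec
Sorted (with $ < everything):
  sorted[0] = $hjiadgbhhgec  (last char: 'c')
  sorted[1] = adgbhhgec$hji  (last char: 'i')
  sorted[2] = bhhgec$hjiadg  (last char: 'g')
  sorted[3] = c$hjiadgbhhge  (last char: 'e')
  sorted[4] = dgbhhgec$hjia  (last char: 'a')
  sorted[5] = ec$hjiadgbhhg  (last char: 'g')
  sorted[6] = gbhhgec$hjiad  (last char: 'd')
  sorted[7] = gec$hjiadgbhh  (last char: 'h')
  sorted[8] = hgec$hjiadgbh  (last char: 'h')
  sorted[9] = hhgec$hjiadgb  (last char: 'b')
  sorted[10] = hjiadgbhhgec$  (last char: '$')
  sorted[11] = iadgbhhgec$hj  (last char: 'j')
  sorted[12] = jiadgbhhgec$h  (last char: 'h')
Last column: cigeagdhhb$jh
Original string S is at sorted index 10

Answer: cigeagdhhb$jh
10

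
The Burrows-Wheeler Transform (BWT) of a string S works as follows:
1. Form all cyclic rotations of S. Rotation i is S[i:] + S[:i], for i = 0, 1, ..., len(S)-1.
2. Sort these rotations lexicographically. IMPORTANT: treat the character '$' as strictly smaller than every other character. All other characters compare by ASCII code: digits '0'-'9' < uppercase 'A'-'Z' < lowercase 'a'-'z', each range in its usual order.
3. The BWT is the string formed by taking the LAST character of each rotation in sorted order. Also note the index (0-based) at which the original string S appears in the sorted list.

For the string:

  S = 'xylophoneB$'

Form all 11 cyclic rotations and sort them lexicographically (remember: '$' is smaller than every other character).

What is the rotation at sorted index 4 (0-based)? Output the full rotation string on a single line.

All 11 rotations (rotation i = S[i:]+S[:i]):
  rot[0] = xylophoneB$
  rot[1] = ylophoneB$x
  rot[2] = lophoneB$xy
  rot[3] = ophoneB$xyl
  rot[4] = phoneB$xylo
  rot[5] = honeB$xylop
  rot[6] = oneB$xyloph
  rot[7] = neB$xylopho
  rot[8] = eB$xylophon
  rot[9] = B$xylophone
  rot[10] = $xylophoneB
Sorted (with $ < everything):
  sorted[0] = $xylophoneB
  sorted[1] = B$xylophone
  sorted[2] = eB$xylophon
  sorted[3] = honeB$xylop
  sorted[4] = lophoneB$xy
  sorted[5] = neB$xylopho
  sorted[6] = oneB$xyloph
  sorted[7] = ophoneB$xyl
  sorted[8] = phoneB$xylo
  sorted[9] = xylophoneB$
  sorted[10] = ylophoneB$x
sorted[4] = lophoneB$xy

Answer: lophoneB$xy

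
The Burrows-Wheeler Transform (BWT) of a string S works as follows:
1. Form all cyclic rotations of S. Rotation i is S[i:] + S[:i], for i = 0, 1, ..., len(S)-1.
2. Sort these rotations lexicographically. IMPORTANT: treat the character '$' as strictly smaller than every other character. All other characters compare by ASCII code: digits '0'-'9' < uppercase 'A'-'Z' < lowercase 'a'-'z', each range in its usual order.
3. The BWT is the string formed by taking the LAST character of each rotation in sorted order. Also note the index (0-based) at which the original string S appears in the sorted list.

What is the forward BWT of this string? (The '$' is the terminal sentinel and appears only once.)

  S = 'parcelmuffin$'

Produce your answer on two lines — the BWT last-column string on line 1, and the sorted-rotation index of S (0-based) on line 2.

All 13 rotations (rotation i = S[i:]+S[:i]):
  rot[0] = parcelmuffin$
  rot[1] = arcelmuffin$p
  rot[2] = rcelmuffin$pa
  rot[3] = celmuffin$par
  rot[4] = elmuffin$parc
  rot[5] = lmuffin$parce
  rot[6] = muffin$parcel
  rot[7] = uffin$parcelm
  rot[8] = ffin$parcelmu
  rot[9] = fin$parcelmuf
  rot[10] = in$parcelmuff
  rot[11] = n$parcelmuffi
  rot[12] = $parcelmuffin
Sorted (with $ < everything):
  sorted[0] = $parcelmuffin  (last char: 'n')
  sorted[1] = arcelmuffin$p  (last char: 'p')
  sorted[2] = celmuffin$par  (last char: 'r')
  sorted[3] = elmuffin$parc  (last char: 'c')
  sorted[4] = ffin$parcelmu  (last char: 'u')
  sorted[5] = fin$parcelmuf  (last char: 'f')
  sorted[6] = in$parcelmuff  (last char: 'f')
  sorted[7] = lmuffin$parce  (last char: 'e')
  sorted[8] = muffin$parcel  (last char: 'l')
  sorted[9] = n$parcelmuffi  (last char: 'i')
  sorted[10] = parcelmuffin$  (last char: '$')
  sorted[11] = rcelmuffin$pa  (last char: 'a')
  sorted[12] = uffin$parcelm  (last char: 'm')
Last column: nprcuffeli$am
Original string S is at sorted index 10

Answer: nprcuffeli$am
10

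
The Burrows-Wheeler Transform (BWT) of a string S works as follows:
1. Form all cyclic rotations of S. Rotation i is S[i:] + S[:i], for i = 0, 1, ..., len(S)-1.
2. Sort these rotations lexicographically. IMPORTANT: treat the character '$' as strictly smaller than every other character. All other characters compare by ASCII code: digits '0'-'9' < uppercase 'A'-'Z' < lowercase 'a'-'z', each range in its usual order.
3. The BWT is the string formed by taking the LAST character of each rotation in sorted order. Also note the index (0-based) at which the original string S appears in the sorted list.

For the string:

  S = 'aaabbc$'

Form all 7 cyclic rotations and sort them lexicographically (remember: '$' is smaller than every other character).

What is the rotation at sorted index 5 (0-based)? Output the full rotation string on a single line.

All 7 rotations (rotation i = S[i:]+S[:i]):
  rot[0] = aaabbc$
  rot[1] = aabbc$a
  rot[2] = abbc$aa
  rot[3] = bbc$aaa
  rot[4] = bc$aaab
  rot[5] = c$aaabb
  rot[6] = $aaabbc
Sorted (with $ < everything):
  sorted[0] = $aaabbc
  sorted[1] = aaabbc$
  sorted[2] = aabbc$a
  sorted[3] = abbc$aa
  sorted[4] = bbc$aaa
  sorted[5] = bc$aaab
  sorted[6] = c$aaabb
sorted[5] = bc$aaab

Answer: bc$aaab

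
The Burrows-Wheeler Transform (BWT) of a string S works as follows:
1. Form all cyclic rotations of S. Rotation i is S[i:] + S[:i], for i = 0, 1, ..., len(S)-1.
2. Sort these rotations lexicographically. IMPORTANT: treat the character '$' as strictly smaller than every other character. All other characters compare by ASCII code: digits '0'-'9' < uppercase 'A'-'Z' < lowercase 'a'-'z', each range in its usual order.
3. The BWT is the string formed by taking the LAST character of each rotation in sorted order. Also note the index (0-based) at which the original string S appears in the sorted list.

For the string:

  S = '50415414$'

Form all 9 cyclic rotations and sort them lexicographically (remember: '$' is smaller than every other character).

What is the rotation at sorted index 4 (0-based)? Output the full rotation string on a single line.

All 9 rotations (rotation i = S[i:]+S[:i]):
  rot[0] = 50415414$
  rot[1] = 0415414$5
  rot[2] = 415414$50
  rot[3] = 15414$504
  rot[4] = 5414$5041
  rot[5] = 414$50415
  rot[6] = 14$504154
  rot[7] = 4$5041541
  rot[8] = $50415414
Sorted (with $ < everything):
  sorted[0] = $50415414
  sorted[1] = 0415414$5
  sorted[2] = 14$504154
  sorted[3] = 15414$504
  sorted[4] = 4$5041541
  sorted[5] = 414$50415
  sorted[6] = 415414$50
  sorted[7] = 50415414$
  sorted[8] = 5414$5041
sorted[4] = 4$5041541

Answer: 4$5041541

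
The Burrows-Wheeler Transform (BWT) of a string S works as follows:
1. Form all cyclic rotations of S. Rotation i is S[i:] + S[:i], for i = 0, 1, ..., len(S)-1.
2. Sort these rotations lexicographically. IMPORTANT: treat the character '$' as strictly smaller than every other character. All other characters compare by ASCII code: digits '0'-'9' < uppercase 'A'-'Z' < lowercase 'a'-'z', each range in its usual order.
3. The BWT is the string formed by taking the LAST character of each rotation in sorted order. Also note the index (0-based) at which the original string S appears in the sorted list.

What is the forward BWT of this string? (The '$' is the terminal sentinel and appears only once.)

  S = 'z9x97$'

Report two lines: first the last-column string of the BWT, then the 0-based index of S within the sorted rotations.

All 6 rotations (rotation i = S[i:]+S[:i]):
  rot[0] = z9x97$
  rot[1] = 9x97$z
  rot[2] = x97$z9
  rot[3] = 97$z9x
  rot[4] = 7$z9x9
  rot[5] = $z9x97
Sorted (with $ < everything):
  sorted[0] = $z9x97  (last char: '7')
  sorted[1] = 7$z9x9  (last char: '9')
  sorted[2] = 97$z9x  (last char: 'x')
  sorted[3] = 9x97$z  (last char: 'z')
  sorted[4] = x97$z9  (last char: '9')
  sorted[5] = z9x97$  (last char: '$')
Last column: 79xz9$
Original string S is at sorted index 5

Answer: 79xz9$
5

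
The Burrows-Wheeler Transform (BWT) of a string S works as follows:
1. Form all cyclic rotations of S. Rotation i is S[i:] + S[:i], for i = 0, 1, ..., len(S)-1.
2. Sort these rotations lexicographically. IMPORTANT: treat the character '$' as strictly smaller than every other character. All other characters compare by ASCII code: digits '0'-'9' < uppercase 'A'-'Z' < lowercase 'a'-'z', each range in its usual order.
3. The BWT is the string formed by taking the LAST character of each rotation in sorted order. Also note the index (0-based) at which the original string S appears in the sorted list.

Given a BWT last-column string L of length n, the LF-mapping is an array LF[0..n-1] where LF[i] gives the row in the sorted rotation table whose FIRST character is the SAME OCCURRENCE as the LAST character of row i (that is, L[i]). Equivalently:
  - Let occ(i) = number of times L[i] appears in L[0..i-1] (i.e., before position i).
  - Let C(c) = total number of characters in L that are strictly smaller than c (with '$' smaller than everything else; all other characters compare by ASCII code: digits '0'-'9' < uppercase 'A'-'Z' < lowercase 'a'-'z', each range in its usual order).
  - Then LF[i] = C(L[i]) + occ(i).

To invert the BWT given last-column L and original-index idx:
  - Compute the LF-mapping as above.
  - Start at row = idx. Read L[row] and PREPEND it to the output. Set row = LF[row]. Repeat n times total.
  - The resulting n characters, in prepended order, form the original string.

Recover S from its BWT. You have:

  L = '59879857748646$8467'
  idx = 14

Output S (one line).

Answer: 856769474887684795$

Derivation:
LF mapping: 4 17 13 9 18 14 5 10 11 1 15 6 2 7 0 16 3 8 12
Walk LF starting at row 14, prepending L[row]:
  step 1: row=14, L[14]='$', prepend. Next row=LF[14]=0
  step 2: row=0, L[0]='5', prepend. Next row=LF[0]=4
  step 3: row=4, L[4]='9', prepend. Next row=LF[4]=18
  step 4: row=18, L[18]='7', prepend. Next row=LF[18]=12
  step 5: row=12, L[12]='4', prepend. Next row=LF[12]=2
  step 6: row=2, L[2]='8', prepend. Next row=LF[2]=13
  step 7: row=13, L[13]='6', prepend. Next row=LF[13]=7
  step 8: row=7, L[7]='7', prepend. Next row=LF[7]=10
  step 9: row=10, L[10]='8', prepend. Next row=LF[10]=15
  step 10: row=15, L[15]='8', prepend. Next row=LF[15]=16
  step 11: row=16, L[16]='4', prepend. Next row=LF[16]=3
  step 12: row=3, L[3]='7', prepend. Next row=LF[3]=9
  step 13: row=9, L[9]='4', prepend. Next row=LF[9]=1
  step 14: row=1, L[1]='9', prepend. Next row=LF[1]=17
  step 15: row=17, L[17]='6', prepend. Next row=LF[17]=8
  step 16: row=8, L[8]='7', prepend. Next row=LF[8]=11
  step 17: row=11, L[11]='6', prepend. Next row=LF[11]=6
  step 18: row=6, L[6]='5', prepend. Next row=LF[6]=5
  step 19: row=5, L[5]='8', prepend. Next row=LF[5]=14
Reversed output: 856769474887684795$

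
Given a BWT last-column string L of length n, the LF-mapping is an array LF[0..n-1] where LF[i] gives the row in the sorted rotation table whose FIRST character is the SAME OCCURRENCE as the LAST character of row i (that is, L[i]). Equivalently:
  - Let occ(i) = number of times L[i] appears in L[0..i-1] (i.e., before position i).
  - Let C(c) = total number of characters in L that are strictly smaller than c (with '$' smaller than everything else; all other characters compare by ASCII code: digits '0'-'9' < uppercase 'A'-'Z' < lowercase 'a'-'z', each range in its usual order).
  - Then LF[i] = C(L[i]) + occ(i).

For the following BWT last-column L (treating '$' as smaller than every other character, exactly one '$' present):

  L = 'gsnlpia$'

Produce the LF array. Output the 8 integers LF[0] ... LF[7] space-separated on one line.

Answer: 2 7 5 4 6 3 1 0

Derivation:
Char counts: '$':1, 'a':1, 'g':1, 'i':1, 'l':1, 'n':1, 'p':1, 's':1
C (first-col start): C('$')=0, C('a')=1, C('g')=2, C('i')=3, C('l')=4, C('n')=5, C('p')=6, C('s')=7
L[0]='g': occ=0, LF[0]=C('g')+0=2+0=2
L[1]='s': occ=0, LF[1]=C('s')+0=7+0=7
L[2]='n': occ=0, LF[2]=C('n')+0=5+0=5
L[3]='l': occ=0, LF[3]=C('l')+0=4+0=4
L[4]='p': occ=0, LF[4]=C('p')+0=6+0=6
L[5]='i': occ=0, LF[5]=C('i')+0=3+0=3
L[6]='a': occ=0, LF[6]=C('a')+0=1+0=1
L[7]='$': occ=0, LF[7]=C('$')+0=0+0=0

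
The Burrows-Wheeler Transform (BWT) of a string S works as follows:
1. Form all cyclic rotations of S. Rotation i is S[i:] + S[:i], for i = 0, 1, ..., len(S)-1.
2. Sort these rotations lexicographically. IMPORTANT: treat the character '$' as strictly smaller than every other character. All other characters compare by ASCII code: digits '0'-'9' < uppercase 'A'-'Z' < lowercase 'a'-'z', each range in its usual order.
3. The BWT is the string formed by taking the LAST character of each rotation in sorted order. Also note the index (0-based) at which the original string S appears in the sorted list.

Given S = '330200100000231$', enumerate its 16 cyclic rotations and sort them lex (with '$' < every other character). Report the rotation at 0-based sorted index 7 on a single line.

Answer: 0200100000231$33

Derivation:
All 16 rotations (rotation i = S[i:]+S[:i]):
  rot[0] = 330200100000231$
  rot[1] = 30200100000231$3
  rot[2] = 0200100000231$33
  rot[3] = 200100000231$330
  rot[4] = 00100000231$3302
  rot[5] = 0100000231$33020
  rot[6] = 100000231$330200
  rot[7] = 00000231$3302001
  rot[8] = 0000231$33020010
  rot[9] = 000231$330200100
  rot[10] = 00231$3302001000
  rot[11] = 0231$33020010000
  rot[12] = 231$330200100000
  rot[13] = 31$3302001000002
  rot[14] = 1$33020010000023
  rot[15] = $330200100000231
Sorted (with $ < everything):
  sorted[0] = $330200100000231
  sorted[1] = 00000231$3302001
  sorted[2] = 0000231$33020010
  sorted[3] = 000231$330200100
  sorted[4] = 00100000231$3302
  sorted[5] = 00231$3302001000
  sorted[6] = 0100000231$33020
  sorted[7] = 0200100000231$33
  sorted[8] = 0231$33020010000
  sorted[9] = 1$33020010000023
  sorted[10] = 100000231$330200
  sorted[11] = 200100000231$330
  sorted[12] = 231$330200100000
  sorted[13] = 30200100000231$3
  sorted[14] = 31$3302001000002
  sorted[15] = 330200100000231$
sorted[7] = 0200100000231$33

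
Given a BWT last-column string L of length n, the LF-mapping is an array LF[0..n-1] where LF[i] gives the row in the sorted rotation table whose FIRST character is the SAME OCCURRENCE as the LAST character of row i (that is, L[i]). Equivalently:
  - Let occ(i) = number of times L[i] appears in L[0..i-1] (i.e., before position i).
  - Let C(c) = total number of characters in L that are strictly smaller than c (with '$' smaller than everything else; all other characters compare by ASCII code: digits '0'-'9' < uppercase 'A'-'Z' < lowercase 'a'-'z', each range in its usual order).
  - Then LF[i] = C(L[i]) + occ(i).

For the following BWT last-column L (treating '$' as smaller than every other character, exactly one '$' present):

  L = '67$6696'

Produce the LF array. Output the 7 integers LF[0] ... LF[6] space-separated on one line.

Char counts: '$':1, '6':4, '7':1, '9':1
C (first-col start): C('$')=0, C('6')=1, C('7')=5, C('9')=6
L[0]='6': occ=0, LF[0]=C('6')+0=1+0=1
L[1]='7': occ=0, LF[1]=C('7')+0=5+0=5
L[2]='$': occ=0, LF[2]=C('$')+0=0+0=0
L[3]='6': occ=1, LF[3]=C('6')+1=1+1=2
L[4]='6': occ=2, LF[4]=C('6')+2=1+2=3
L[5]='9': occ=0, LF[5]=C('9')+0=6+0=6
L[6]='6': occ=3, LF[6]=C('6')+3=1+3=4

Answer: 1 5 0 2 3 6 4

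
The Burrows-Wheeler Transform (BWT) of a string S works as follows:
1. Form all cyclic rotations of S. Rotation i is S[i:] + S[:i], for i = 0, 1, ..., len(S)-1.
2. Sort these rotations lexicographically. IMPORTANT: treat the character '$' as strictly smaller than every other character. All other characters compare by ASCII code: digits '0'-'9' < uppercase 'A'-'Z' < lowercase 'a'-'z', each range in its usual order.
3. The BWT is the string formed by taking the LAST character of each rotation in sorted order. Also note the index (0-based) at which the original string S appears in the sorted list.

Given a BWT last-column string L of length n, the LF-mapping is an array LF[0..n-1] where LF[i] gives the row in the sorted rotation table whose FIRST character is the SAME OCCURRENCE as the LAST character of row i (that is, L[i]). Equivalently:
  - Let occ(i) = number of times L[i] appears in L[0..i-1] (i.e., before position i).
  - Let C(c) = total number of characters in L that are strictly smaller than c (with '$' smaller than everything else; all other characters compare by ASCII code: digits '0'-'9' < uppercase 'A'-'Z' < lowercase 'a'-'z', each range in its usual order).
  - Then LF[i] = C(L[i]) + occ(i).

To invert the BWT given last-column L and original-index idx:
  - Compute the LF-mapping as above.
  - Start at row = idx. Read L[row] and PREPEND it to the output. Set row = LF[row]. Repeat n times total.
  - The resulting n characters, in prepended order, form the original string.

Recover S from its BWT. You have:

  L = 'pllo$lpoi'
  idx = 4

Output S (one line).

Answer: lollipop$

Derivation:
LF mapping: 7 2 3 5 0 4 8 6 1
Walk LF starting at row 4, prepending L[row]:
  step 1: row=4, L[4]='$', prepend. Next row=LF[4]=0
  step 2: row=0, L[0]='p', prepend. Next row=LF[0]=7
  step 3: row=7, L[7]='o', prepend. Next row=LF[7]=6
  step 4: row=6, L[6]='p', prepend. Next row=LF[6]=8
  step 5: row=8, L[8]='i', prepend. Next row=LF[8]=1
  step 6: row=1, L[1]='l', prepend. Next row=LF[1]=2
  step 7: row=2, L[2]='l', prepend. Next row=LF[2]=3
  step 8: row=3, L[3]='o', prepend. Next row=LF[3]=5
  step 9: row=5, L[5]='l', prepend. Next row=LF[5]=4
Reversed output: lollipop$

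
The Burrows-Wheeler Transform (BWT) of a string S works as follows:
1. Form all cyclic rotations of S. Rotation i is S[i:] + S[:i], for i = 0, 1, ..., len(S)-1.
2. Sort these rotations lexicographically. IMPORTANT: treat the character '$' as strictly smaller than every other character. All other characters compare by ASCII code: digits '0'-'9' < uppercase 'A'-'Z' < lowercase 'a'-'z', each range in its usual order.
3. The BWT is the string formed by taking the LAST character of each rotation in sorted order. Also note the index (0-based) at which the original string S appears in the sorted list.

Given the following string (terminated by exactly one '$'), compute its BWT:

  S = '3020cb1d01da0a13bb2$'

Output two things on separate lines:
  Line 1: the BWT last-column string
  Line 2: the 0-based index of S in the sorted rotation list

All 20 rotations (rotation i = S[i:]+S[:i]):
  rot[0] = 3020cb1d01da0a13bb2$
  rot[1] = 020cb1d01da0a13bb2$3
  rot[2] = 20cb1d01da0a13bb2$30
  rot[3] = 0cb1d01da0a13bb2$302
  rot[4] = cb1d01da0a13bb2$3020
  rot[5] = b1d01da0a13bb2$3020c
  rot[6] = 1d01da0a13bb2$3020cb
  rot[7] = d01da0a13bb2$3020cb1
  rot[8] = 01da0a13bb2$3020cb1d
  rot[9] = 1da0a13bb2$3020cb1d0
  rot[10] = da0a13bb2$3020cb1d01
  rot[11] = a0a13bb2$3020cb1d01d
  rot[12] = 0a13bb2$3020cb1d01da
  rot[13] = a13bb2$3020cb1d01da0
  rot[14] = 13bb2$3020cb1d01da0a
  rot[15] = 3bb2$3020cb1d01da0a1
  rot[16] = bb2$3020cb1d01da0a13
  rot[17] = b2$3020cb1d01da0a13b
  rot[18] = 2$3020cb1d01da0a13bb
  rot[19] = $3020cb1d01da0a13bb2
Sorted (with $ < everything):
  sorted[0] = $3020cb1d01da0a13bb2  (last char: '2')
  sorted[1] = 01da0a13bb2$3020cb1d  (last char: 'd')
  sorted[2] = 020cb1d01da0a13bb2$3  (last char: '3')
  sorted[3] = 0a13bb2$3020cb1d01da  (last char: 'a')
  sorted[4] = 0cb1d01da0a13bb2$302  (last char: '2')
  sorted[5] = 13bb2$3020cb1d01da0a  (last char: 'a')
  sorted[6] = 1d01da0a13bb2$3020cb  (last char: 'b')
  sorted[7] = 1da0a13bb2$3020cb1d0  (last char: '0')
  sorted[8] = 2$3020cb1d01da0a13bb  (last char: 'b')
  sorted[9] = 20cb1d01da0a13bb2$30  (last char: '0')
  sorted[10] = 3020cb1d01da0a13bb2$  (last char: '$')
  sorted[11] = 3bb2$3020cb1d01da0a1  (last char: '1')
  sorted[12] = a0a13bb2$3020cb1d01d  (last char: 'd')
  sorted[13] = a13bb2$3020cb1d01da0  (last char: '0')
  sorted[14] = b1d01da0a13bb2$3020c  (last char: 'c')
  sorted[15] = b2$3020cb1d01da0a13b  (last char: 'b')
  sorted[16] = bb2$3020cb1d01da0a13  (last char: '3')
  sorted[17] = cb1d01da0a13bb2$3020  (last char: '0')
  sorted[18] = d01da0a13bb2$3020cb1  (last char: '1')
  sorted[19] = da0a13bb2$3020cb1d01  (last char: '1')
Last column: 2d3a2ab0b0$1d0cb3011
Original string S is at sorted index 10

Answer: 2d3a2ab0b0$1d0cb3011
10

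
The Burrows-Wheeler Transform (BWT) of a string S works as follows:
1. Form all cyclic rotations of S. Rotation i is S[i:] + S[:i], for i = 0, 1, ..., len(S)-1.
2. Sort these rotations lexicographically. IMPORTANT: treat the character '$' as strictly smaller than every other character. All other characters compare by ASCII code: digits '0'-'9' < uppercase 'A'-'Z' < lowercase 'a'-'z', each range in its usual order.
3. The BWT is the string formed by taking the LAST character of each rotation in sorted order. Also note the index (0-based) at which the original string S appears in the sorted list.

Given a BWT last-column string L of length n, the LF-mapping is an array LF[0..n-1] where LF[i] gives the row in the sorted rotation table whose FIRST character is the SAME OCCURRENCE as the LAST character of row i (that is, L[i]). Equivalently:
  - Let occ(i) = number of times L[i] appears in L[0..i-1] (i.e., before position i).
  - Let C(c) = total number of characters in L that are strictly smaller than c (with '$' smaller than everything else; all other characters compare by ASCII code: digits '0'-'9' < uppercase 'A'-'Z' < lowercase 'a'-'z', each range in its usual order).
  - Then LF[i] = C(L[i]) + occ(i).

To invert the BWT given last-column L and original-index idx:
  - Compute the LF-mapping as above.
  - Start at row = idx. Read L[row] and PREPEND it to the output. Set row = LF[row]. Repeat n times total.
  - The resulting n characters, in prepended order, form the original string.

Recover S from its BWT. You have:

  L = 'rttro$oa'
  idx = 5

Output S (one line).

Answer: rotator$

Derivation:
LF mapping: 4 6 7 5 2 0 3 1
Walk LF starting at row 5, prepending L[row]:
  step 1: row=5, L[5]='$', prepend. Next row=LF[5]=0
  step 2: row=0, L[0]='r', prepend. Next row=LF[0]=4
  step 3: row=4, L[4]='o', prepend. Next row=LF[4]=2
  step 4: row=2, L[2]='t', prepend. Next row=LF[2]=7
  step 5: row=7, L[7]='a', prepend. Next row=LF[7]=1
  step 6: row=1, L[1]='t', prepend. Next row=LF[1]=6
  step 7: row=6, L[6]='o', prepend. Next row=LF[6]=3
  step 8: row=3, L[3]='r', prepend. Next row=LF[3]=5
Reversed output: rotator$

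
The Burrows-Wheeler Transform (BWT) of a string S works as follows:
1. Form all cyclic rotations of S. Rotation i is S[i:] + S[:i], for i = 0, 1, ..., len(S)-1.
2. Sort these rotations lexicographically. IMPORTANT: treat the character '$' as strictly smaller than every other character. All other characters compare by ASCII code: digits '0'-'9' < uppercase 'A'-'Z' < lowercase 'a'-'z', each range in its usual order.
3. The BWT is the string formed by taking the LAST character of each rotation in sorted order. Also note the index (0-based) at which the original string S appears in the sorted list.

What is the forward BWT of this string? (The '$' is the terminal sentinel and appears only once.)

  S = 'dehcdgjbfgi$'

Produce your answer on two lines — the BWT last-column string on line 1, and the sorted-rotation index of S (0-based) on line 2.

All 12 rotations (rotation i = S[i:]+S[:i]):
  rot[0] = dehcdgjbfgi$
  rot[1] = ehcdgjbfgi$d
  rot[2] = hcdgjbfgi$de
  rot[3] = cdgjbfgi$deh
  rot[4] = dgjbfgi$dehc
  rot[5] = gjbfgi$dehcd
  rot[6] = jbfgi$dehcdg
  rot[7] = bfgi$dehcdgj
  rot[8] = fgi$dehcdgjb
  rot[9] = gi$dehcdgjbf
  rot[10] = i$dehcdgjbfg
  rot[11] = $dehcdgjbfgi
Sorted (with $ < everything):
  sorted[0] = $dehcdgjbfgi  (last char: 'i')
  sorted[1] = bfgi$dehcdgj  (last char: 'j')
  sorted[2] = cdgjbfgi$deh  (last char: 'h')
  sorted[3] = dehcdgjbfgi$  (last char: '$')
  sorted[4] = dgjbfgi$dehc  (last char: 'c')
  sorted[5] = ehcdgjbfgi$d  (last char: 'd')
  sorted[6] = fgi$dehcdgjb  (last char: 'b')
  sorted[7] = gi$dehcdgjbf  (last char: 'f')
  sorted[8] = gjbfgi$dehcd  (last char: 'd')
  sorted[9] = hcdgjbfgi$de  (last char: 'e')
  sorted[10] = i$dehcdgjbfg  (last char: 'g')
  sorted[11] = jbfgi$dehcdg  (last char: 'g')
Last column: ijh$cdbfdegg
Original string S is at sorted index 3

Answer: ijh$cdbfdegg
3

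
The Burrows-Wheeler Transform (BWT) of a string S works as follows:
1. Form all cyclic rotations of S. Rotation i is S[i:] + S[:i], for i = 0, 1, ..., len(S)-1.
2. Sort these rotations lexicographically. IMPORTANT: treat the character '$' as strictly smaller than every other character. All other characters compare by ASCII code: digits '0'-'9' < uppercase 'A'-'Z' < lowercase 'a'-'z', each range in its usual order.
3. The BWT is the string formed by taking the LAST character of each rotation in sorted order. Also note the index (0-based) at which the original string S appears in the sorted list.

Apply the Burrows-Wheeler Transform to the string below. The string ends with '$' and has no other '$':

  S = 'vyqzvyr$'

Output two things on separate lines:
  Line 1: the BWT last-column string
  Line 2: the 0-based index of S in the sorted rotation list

All 8 rotations (rotation i = S[i:]+S[:i]):
  rot[0] = vyqzvyr$
  rot[1] = yqzvyr$v
  rot[2] = qzvyr$vy
  rot[3] = zvyr$vyq
  rot[4] = vyr$vyqz
  rot[5] = yr$vyqzv
  rot[6] = r$vyqzvy
  rot[7] = $vyqzvyr
Sorted (with $ < everything):
  sorted[0] = $vyqzvyr  (last char: 'r')
  sorted[1] = qzvyr$vy  (last char: 'y')
  sorted[2] = r$vyqzvy  (last char: 'y')
  sorted[3] = vyqzvyr$  (last char: '$')
  sorted[4] = vyr$vyqz  (last char: 'z')
  sorted[5] = yqzvyr$v  (last char: 'v')
  sorted[6] = yr$vyqzv  (last char: 'v')
  sorted[7] = zvyr$vyq  (last char: 'q')
Last column: ryy$zvvq
Original string S is at sorted index 3

Answer: ryy$zvvq
3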